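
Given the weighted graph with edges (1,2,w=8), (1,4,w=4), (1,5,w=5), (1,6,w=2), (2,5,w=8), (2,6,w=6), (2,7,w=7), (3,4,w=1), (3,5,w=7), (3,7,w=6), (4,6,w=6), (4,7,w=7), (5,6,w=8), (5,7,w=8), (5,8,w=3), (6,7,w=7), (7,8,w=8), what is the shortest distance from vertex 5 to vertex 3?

Step 1: Build adjacency list with weights:
  1: 2(w=8), 4(w=4), 5(w=5), 6(w=2)
  2: 1(w=8), 5(w=8), 6(w=6), 7(w=7)
  3: 4(w=1), 5(w=7), 7(w=6)
  4: 1(w=4), 3(w=1), 6(w=6), 7(w=7)
  5: 1(w=5), 2(w=8), 3(w=7), 6(w=8), 7(w=8), 8(w=3)
  6: 1(w=2), 2(w=6), 4(w=6), 5(w=8), 7(w=7)
  7: 2(w=7), 3(w=6), 4(w=7), 5(w=8), 6(w=7), 8(w=8)
  8: 5(w=3), 7(w=8)

Step 2: Apply Dijkstra's algorithm from vertex 5:
  Visit vertex 5 (distance=0)
    Update dist[1] = 5
    Update dist[2] = 8
    Update dist[3] = 7
    Update dist[6] = 8
    Update dist[7] = 8
    Update dist[8] = 3
  Visit vertex 8 (distance=3)
  Visit vertex 1 (distance=5)
    Update dist[4] = 9
    Update dist[6] = 7
  Visit vertex 3 (distance=7)
    Update dist[4] = 8

Step 3: Shortest path: 5 -> 3
Total weight: 7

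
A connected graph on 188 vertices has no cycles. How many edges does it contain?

A tree on n vertices always has exactly n - 1 edges.
For n = 188: edges = 188 - 1 = 187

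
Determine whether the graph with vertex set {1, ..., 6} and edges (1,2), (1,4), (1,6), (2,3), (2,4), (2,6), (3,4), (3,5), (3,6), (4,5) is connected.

Step 1: Build adjacency list from edges:
  1: 2, 4, 6
  2: 1, 3, 4, 6
  3: 2, 4, 5, 6
  4: 1, 2, 3, 5
  5: 3, 4
  6: 1, 2, 3

Step 2: Run BFS/DFS from vertex 1:
  Visited: {1, 2, 4, 6, 3, 5}
  Reached 6 of 6 vertices

Step 3: All 6 vertices reached from vertex 1, so the graph is connected.
Answer: Yes, the graph is connected.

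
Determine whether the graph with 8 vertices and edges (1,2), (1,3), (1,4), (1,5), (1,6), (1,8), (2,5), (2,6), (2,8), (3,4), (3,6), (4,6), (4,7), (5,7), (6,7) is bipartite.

Step 1: Attempt 2-coloring using BFS:
  Start at vertex 1, assign color 0
  Color vertex 2 with color 1 (neighbor of 1)
  Color vertex 3 with color 1 (neighbor of 1)
  Color vertex 4 with color 1 (neighbor of 1)
  Color vertex 5 with color 1 (neighbor of 1)
  Color vertex 6 with color 1 (neighbor of 1)
  Color vertex 8 with color 1 (neighbor of 1)

Step 2: Conflict found! Vertices 2 and 5 are adjacent but have the same color.
This means the graph contains an odd cycle.

The graph is NOT bipartite.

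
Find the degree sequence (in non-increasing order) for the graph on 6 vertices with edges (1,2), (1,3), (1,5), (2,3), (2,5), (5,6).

Step 1: Count edges incident to each vertex:
  deg(1) = 3 (neighbors: 2, 3, 5)
  deg(2) = 3 (neighbors: 1, 3, 5)
  deg(3) = 2 (neighbors: 1, 2)
  deg(4) = 0 (neighbors: none)
  deg(5) = 3 (neighbors: 1, 2, 6)
  deg(6) = 1 (neighbors: 5)

Step 2: Sort degrees in non-increasing order:
  Degrees: [3, 3, 2, 0, 3, 1] -> sorted: [3, 3, 3, 2, 1, 0]

Degree sequence: [3, 3, 3, 2, 1, 0]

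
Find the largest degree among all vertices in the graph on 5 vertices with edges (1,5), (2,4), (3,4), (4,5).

Step 1: Count edges incident to each vertex:
  deg(1) = 1 (neighbors: 5)
  deg(2) = 1 (neighbors: 4)
  deg(3) = 1 (neighbors: 4)
  deg(4) = 3 (neighbors: 2, 3, 5)
  deg(5) = 2 (neighbors: 1, 4)

Step 2: Find maximum:
  max(1, 1, 1, 3, 2) = 3 (vertex 4)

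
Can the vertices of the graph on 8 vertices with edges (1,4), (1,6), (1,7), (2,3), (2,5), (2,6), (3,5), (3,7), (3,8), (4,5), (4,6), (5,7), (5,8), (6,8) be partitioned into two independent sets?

Step 1: Attempt 2-coloring using BFS:
  Start at vertex 1, assign color 0
  Color vertex 4 with color 1 (neighbor of 1)
  Color vertex 6 with color 1 (neighbor of 1)
  Color vertex 7 with color 1 (neighbor of 1)
  Color vertex 5 with color 0 (neighbor of 4)

Step 2: Conflict found! Vertices 4 and 6 are adjacent but have the same color.
This means the graph contains an odd cycle.

The graph is NOT bipartite.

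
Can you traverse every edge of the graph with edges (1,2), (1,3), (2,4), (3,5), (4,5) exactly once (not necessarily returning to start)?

Step 1: Find the degree of each vertex:
  deg(1) = 2
  deg(2) = 2
  deg(3) = 2
  deg(4) = 2
  deg(5) = 2

Step 2: Count vertices with odd degree:
  All vertices have even degree (0 odd-degree vertices)

Step 3: Apply Euler's theorem:
  - Eulerian circuit exists iff graph is connected and all vertices have even degree
  - Eulerian path exists iff graph is connected and has 0 or 2 odd-degree vertices

Graph is connected with 0 odd-degree vertices.
Both Eulerian circuit and Eulerian path exist.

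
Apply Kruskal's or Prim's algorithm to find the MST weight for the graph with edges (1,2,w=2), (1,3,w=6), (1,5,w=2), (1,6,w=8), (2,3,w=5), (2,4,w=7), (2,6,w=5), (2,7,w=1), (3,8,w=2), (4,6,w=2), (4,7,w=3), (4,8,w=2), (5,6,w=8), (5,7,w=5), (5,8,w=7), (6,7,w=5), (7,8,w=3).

Apply Kruskal's algorithm (sort edges by weight, add if no cycle):

Sorted edges by weight:
  (2,7) w=1
  (1,2) w=2
  (1,5) w=2
  (3,8) w=2
  (4,6) w=2
  (4,8) w=2
  (4,7) w=3
  (7,8) w=3
  (2,3) w=5
  (2,6) w=5
  (5,7) w=5
  (6,7) w=5
  (1,3) w=6
  (2,4) w=7
  (5,8) w=7
  (1,6) w=8
  (5,6) w=8

Add edge (2,7) w=1 -- no cycle. Running total: 1
Add edge (1,2) w=2 -- no cycle. Running total: 3
Add edge (1,5) w=2 -- no cycle. Running total: 5
Add edge (3,8) w=2 -- no cycle. Running total: 7
Add edge (4,6) w=2 -- no cycle. Running total: 9
Add edge (4,8) w=2 -- no cycle. Running total: 11
Add edge (4,7) w=3 -- no cycle. Running total: 14

MST edges: (2,7,w=1), (1,2,w=2), (1,5,w=2), (3,8,w=2), (4,6,w=2), (4,8,w=2), (4,7,w=3)
Total MST weight: 1 + 2 + 2 + 2 + 2 + 2 + 3 = 14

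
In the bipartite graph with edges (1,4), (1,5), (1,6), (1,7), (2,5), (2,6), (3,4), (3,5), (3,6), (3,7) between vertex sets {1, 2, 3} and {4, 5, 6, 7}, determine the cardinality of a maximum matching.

Step 1: List the neighbors of each left vertex:
  1: 4, 5, 6, 7
  2: 5, 6
  3: 4, 5, 6, 7

Step 2: Greedily match left vertices, then look for augmenting paths:
  Match 1 -- 4
  Match 2 -- 5
  Match 3 -- 6
  No augmenting path remains.

Step 3: Verify this is maximum:
  Matching size 3 = min(|L|, |R|) = min(3, 4), which is an upper bound, so this matching is maximum.

Maximum matching: {(1,4), (2,5), (3,6)}
Size: 3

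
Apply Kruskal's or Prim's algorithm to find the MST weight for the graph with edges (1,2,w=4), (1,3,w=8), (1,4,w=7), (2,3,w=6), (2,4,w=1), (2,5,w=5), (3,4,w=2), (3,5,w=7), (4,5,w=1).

Apply Kruskal's algorithm (sort edges by weight, add if no cycle):

Sorted edges by weight:
  (2,4) w=1
  (4,5) w=1
  (3,4) w=2
  (1,2) w=4
  (2,5) w=5
  (2,3) w=6
  (1,4) w=7
  (3,5) w=7
  (1,3) w=8

Add edge (2,4) w=1 -- no cycle. Running total: 1
Add edge (4,5) w=1 -- no cycle. Running total: 2
Add edge (3,4) w=2 -- no cycle. Running total: 4
Add edge (1,2) w=4 -- no cycle. Running total: 8

MST edges: (2,4,w=1), (4,5,w=1), (3,4,w=2), (1,2,w=4)
Total MST weight: 1 + 1 + 2 + 4 = 8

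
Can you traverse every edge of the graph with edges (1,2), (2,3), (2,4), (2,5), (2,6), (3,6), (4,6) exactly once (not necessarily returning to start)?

Step 1: Find the degree of each vertex:
  deg(1) = 1
  deg(2) = 5
  deg(3) = 2
  deg(4) = 2
  deg(5) = 1
  deg(6) = 3

Step 2: Count vertices with odd degree:
  Odd-degree vertices: 1, 2, 5, 6 (4 total)

Step 3: Apply Euler's theorem:
  - Eulerian circuit exists iff graph is connected and all vertices have even degree
  - Eulerian path exists iff graph is connected and has 0 or 2 odd-degree vertices

Graph has 4 odd-degree vertices (need 0 or 2).
Neither Eulerian path nor Eulerian circuit exists.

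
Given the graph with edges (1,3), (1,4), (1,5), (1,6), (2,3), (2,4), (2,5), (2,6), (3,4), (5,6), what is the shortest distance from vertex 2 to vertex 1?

Step 1: Build adjacency list:
  1: 3, 4, 5, 6
  2: 3, 4, 5, 6
  3: 1, 2, 4
  4: 1, 2, 3
  5: 1, 2, 6
  6: 1, 2, 5

Step 2: BFS from vertex 2 to find shortest path to 1:
  vertex 3 reached at distance 1
  vertex 4 reached at distance 1
  vertex 5 reached at distance 1
  vertex 6 reached at distance 1
  vertex 1 reached at distance 2

Step 3: Shortest path: 2 -> 5 -> 1
Path length: 2 edges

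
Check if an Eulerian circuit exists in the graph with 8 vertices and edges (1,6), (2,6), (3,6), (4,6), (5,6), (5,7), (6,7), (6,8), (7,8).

Step 1: Find the degree of each vertex:
  deg(1) = 1
  deg(2) = 1
  deg(3) = 1
  deg(4) = 1
  deg(5) = 2
  deg(6) = 7
  deg(7) = 3
  deg(8) = 2

Step 2: Count vertices with odd degree:
  Odd-degree vertices: 1, 2, 3, 4, 6, 7 (6 total)

Step 3: Apply Euler's theorem:
  - Eulerian circuit exists iff graph is connected and all vertices have even degree
  - Eulerian path exists iff graph is connected and has 0 or 2 odd-degree vertices

Graph has 6 odd-degree vertices (need 0 or 2).
Neither Eulerian path nor Eulerian circuit exists.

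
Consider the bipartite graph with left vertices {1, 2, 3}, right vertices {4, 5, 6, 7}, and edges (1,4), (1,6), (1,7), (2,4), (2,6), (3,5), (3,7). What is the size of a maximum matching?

Step 1: List the neighbors of each left vertex:
  1: 4, 6, 7
  2: 4, 6
  3: 5, 7

Step 2: Greedily match left vertices, then look for augmenting paths:
  Match 1 -- 4
  Match 2 -- 6
  Match 3 -- 5
  No augmenting path remains.

Step 3: Verify this is maximum:
  Matching size 3 = min(|L|, |R|) = min(3, 4), which is an upper bound, so this matching is maximum.

Maximum matching: {(1,4), (2,6), (3,5)}
Size: 3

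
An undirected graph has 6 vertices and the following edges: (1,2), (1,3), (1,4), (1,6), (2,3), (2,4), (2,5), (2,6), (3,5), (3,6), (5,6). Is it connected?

Step 1: Build adjacency list from edges:
  1: 2, 3, 4, 6
  2: 1, 3, 4, 5, 6
  3: 1, 2, 5, 6
  4: 1, 2
  5: 2, 3, 6
  6: 1, 2, 3, 5

Step 2: Run BFS/DFS from vertex 1:
  Visited: {1, 2, 3, 4, 6, 5}
  Reached 6 of 6 vertices

Step 3: All 6 vertices reached from vertex 1, so the graph is connected.
Answer: Yes, the graph is connected.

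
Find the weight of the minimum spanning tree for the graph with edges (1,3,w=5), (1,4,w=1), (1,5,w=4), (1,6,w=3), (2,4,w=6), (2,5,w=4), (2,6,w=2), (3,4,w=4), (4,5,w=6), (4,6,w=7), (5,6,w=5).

Apply Kruskal's algorithm (sort edges by weight, add if no cycle):

Sorted edges by weight:
  (1,4) w=1
  (2,6) w=2
  (1,6) w=3
  (1,5) w=4
  (2,5) w=4
  (3,4) w=4
  (1,3) w=5
  (5,6) w=5
  (2,4) w=6
  (4,5) w=6
  (4,6) w=7

Add edge (1,4) w=1 -- no cycle. Running total: 1
Add edge (2,6) w=2 -- no cycle. Running total: 3
Add edge (1,6) w=3 -- no cycle. Running total: 6
Add edge (1,5) w=4 -- no cycle. Running total: 10
Skip edge (2,5) w=4 -- would create cycle
Add edge (3,4) w=4 -- no cycle. Running total: 14

MST edges: (1,4,w=1), (2,6,w=2), (1,6,w=3), (1,5,w=4), (3,4,w=4)
Total MST weight: 1 + 2 + 3 + 4 + 4 = 14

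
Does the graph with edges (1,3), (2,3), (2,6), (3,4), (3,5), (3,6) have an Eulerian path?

Step 1: Find the degree of each vertex:
  deg(1) = 1
  deg(2) = 2
  deg(3) = 5
  deg(4) = 1
  deg(5) = 1
  deg(6) = 2

Step 2: Count vertices with odd degree:
  Odd-degree vertices: 1, 3, 4, 5 (4 total)

Step 3: Apply Euler's theorem:
  - Eulerian circuit exists iff graph is connected and all vertices have even degree
  - Eulerian path exists iff graph is connected and has 0 or 2 odd-degree vertices

Graph has 4 odd-degree vertices (need 0 or 2).
Neither Eulerian path nor Eulerian circuit exists.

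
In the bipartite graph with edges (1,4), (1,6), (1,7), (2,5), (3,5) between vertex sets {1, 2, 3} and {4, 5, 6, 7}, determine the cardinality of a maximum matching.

Step 1: List the neighbors of each left vertex:
  1: 4, 6, 7
  2: 5
  3: 5

Step 2: Greedily match left vertices, then look for augmenting paths:
  Match 1 -- 4
  Match 2 -- 5
  No augmenting path remains.

Step 3: Verify this is maximum:
  Matching has size 2. The vertex set {1, 5} covers every edge and has size 2; any matching has at most one edge per cover vertex, so 2 is maximum (König's theorem).

Maximum matching: {(1,4), (2,5)}
Size: 2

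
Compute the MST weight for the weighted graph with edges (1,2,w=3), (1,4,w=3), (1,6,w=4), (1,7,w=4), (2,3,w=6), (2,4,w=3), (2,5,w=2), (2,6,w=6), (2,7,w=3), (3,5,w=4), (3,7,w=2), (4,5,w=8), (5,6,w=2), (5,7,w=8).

Apply Kruskal's algorithm (sort edges by weight, add if no cycle):

Sorted edges by weight:
  (2,5) w=2
  (3,7) w=2
  (5,6) w=2
  (1,2) w=3
  (1,4) w=3
  (2,4) w=3
  (2,7) w=3
  (1,6) w=4
  (1,7) w=4
  (3,5) w=4
  (2,3) w=6
  (2,6) w=6
  (4,5) w=8
  (5,7) w=8

Add edge (2,5) w=2 -- no cycle. Running total: 2
Add edge (3,7) w=2 -- no cycle. Running total: 4
Add edge (5,6) w=2 -- no cycle. Running total: 6
Add edge (1,2) w=3 -- no cycle. Running total: 9
Add edge (1,4) w=3 -- no cycle. Running total: 12
Skip edge (2,4) w=3 -- would create cycle
Add edge (2,7) w=3 -- no cycle. Running total: 15

MST edges: (2,5,w=2), (3,7,w=2), (5,6,w=2), (1,2,w=3), (1,4,w=3), (2,7,w=3)
Total MST weight: 2 + 2 + 2 + 3 + 3 + 3 = 15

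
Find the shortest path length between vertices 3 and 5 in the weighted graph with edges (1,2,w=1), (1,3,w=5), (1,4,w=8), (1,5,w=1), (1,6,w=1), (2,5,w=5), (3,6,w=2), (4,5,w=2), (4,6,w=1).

Step 1: Build adjacency list with weights:
  1: 2(w=1), 3(w=5), 4(w=8), 5(w=1), 6(w=1)
  2: 1(w=1), 5(w=5)
  3: 1(w=5), 6(w=2)
  4: 1(w=8), 5(w=2), 6(w=1)
  5: 1(w=1), 2(w=5), 4(w=2)
  6: 1(w=1), 3(w=2), 4(w=1)

Step 2: Apply Dijkstra's algorithm from vertex 3:
  Visit vertex 3 (distance=0)
    Update dist[1] = 5
    Update dist[6] = 2
  Visit vertex 6 (distance=2)
    Update dist[1] = 3
    Update dist[4] = 3
  Visit vertex 1 (distance=3)
    Update dist[2] = 4
    Update dist[5] = 4
  Visit vertex 4 (distance=3)
  Visit vertex 2 (distance=4)
  Visit vertex 5 (distance=4)

Step 3: Shortest path: 3 -> 6 -> 1 -> 5
Total weight: 2 + 1 + 1 = 4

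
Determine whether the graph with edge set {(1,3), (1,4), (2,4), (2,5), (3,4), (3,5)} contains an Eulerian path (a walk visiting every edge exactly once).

Step 1: Find the degree of each vertex:
  deg(1) = 2
  deg(2) = 2
  deg(3) = 3
  deg(4) = 3
  deg(5) = 2

Step 2: Count vertices with odd degree:
  Odd-degree vertices: 3, 4 (2 total)

Step 3: Apply Euler's theorem:
  - Eulerian circuit exists iff graph is connected and all vertices have even degree
  - Eulerian path exists iff graph is connected and has 0 or 2 odd-degree vertices

Graph is connected with exactly 2 odd-degree vertices (3, 4).
Eulerian path exists (starting and ending at the odd-degree vertices), but no Eulerian circuit.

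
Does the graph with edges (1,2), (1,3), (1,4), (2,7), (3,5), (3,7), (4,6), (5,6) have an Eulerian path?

Step 1: Find the degree of each vertex:
  deg(1) = 3
  deg(2) = 2
  deg(3) = 3
  deg(4) = 2
  deg(5) = 2
  deg(6) = 2
  deg(7) = 2

Step 2: Count vertices with odd degree:
  Odd-degree vertices: 1, 3 (2 total)

Step 3: Apply Euler's theorem:
  - Eulerian circuit exists iff graph is connected and all vertices have even degree
  - Eulerian path exists iff graph is connected and has 0 or 2 odd-degree vertices

Graph is connected with exactly 2 odd-degree vertices (1, 3).
Eulerian path exists (starting and ending at the odd-degree vertices), but no Eulerian circuit.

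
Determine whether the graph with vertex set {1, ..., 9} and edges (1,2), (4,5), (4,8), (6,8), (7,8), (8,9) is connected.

Step 1: Build adjacency list from edges:
  1: 2
  2: 1
  3: (none)
  4: 5, 8
  5: 4
  6: 8
  7: 8
  8: 4, 6, 7, 9
  9: 8

Step 2: Run BFS/DFS from vertex 1:
  Visited: {1, 2}
  Reached 2 of 9 vertices

Step 3: Only 2 of 9 vertices reached. Graph is disconnected.
Connected components: {1, 2}, {3}, {4, 5, 6, 7, 8, 9}
Answer: No, the graph is not connected (3 components).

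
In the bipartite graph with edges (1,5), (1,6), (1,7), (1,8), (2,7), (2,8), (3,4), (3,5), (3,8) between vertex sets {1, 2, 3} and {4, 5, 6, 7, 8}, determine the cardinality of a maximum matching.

Step 1: List the neighbors of each left vertex:
  1: 5, 6, 7, 8
  2: 7, 8
  3: 4, 5, 8

Step 2: Greedily match left vertices, then look for augmenting paths:
  Match 1 -- 5
  Match 2 -- 7
  Match 3 -- 4
  No augmenting path remains.

Step 3: Verify this is maximum:
  Matching size 3 = min(|L|, |R|) = min(3, 5), which is an upper bound, so this matching is maximum.

Maximum matching: {(1,5), (2,7), (3,4)}
Size: 3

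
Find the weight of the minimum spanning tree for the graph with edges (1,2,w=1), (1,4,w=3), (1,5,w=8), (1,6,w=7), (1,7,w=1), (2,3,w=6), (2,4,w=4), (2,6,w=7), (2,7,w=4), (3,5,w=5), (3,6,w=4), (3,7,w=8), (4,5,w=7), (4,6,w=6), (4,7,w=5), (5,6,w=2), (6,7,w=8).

Apply Kruskal's algorithm (sort edges by weight, add if no cycle):

Sorted edges by weight:
  (1,7) w=1
  (1,2) w=1
  (5,6) w=2
  (1,4) w=3
  (2,4) w=4
  (2,7) w=4
  (3,6) w=4
  (3,5) w=5
  (4,7) w=5
  (2,3) w=6
  (4,6) w=6
  (1,6) w=7
  (2,6) w=7
  (4,5) w=7
  (1,5) w=8
  (3,7) w=8
  (6,7) w=8

Add edge (1,7) w=1 -- no cycle. Running total: 1
Add edge (1,2) w=1 -- no cycle. Running total: 2
Add edge (5,6) w=2 -- no cycle. Running total: 4
Add edge (1,4) w=3 -- no cycle. Running total: 7
Skip edge (2,4) w=4 -- would create cycle
Skip edge (2,7) w=4 -- would create cycle
Add edge (3,6) w=4 -- no cycle. Running total: 11
Skip edge (3,5) w=5 -- would create cycle
Skip edge (4,7) w=5 -- would create cycle
Add edge (2,3) w=6 -- no cycle. Running total: 17

MST edges: (1,7,w=1), (1,2,w=1), (5,6,w=2), (1,4,w=3), (3,6,w=4), (2,3,w=6)
Total MST weight: 1 + 1 + 2 + 3 + 4 + 6 = 17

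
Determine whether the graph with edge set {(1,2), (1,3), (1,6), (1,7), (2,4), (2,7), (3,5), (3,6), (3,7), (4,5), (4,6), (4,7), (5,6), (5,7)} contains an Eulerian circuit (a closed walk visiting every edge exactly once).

Step 1: Find the degree of each vertex:
  deg(1) = 4
  deg(2) = 3
  deg(3) = 4
  deg(4) = 4
  deg(5) = 4
  deg(6) = 4
  deg(7) = 5

Step 2: Count vertices with odd degree:
  Odd-degree vertices: 2, 7 (2 total)

Step 3: Apply Euler's theorem:
  - Eulerian circuit exists iff graph is connected and all vertices have even degree
  - Eulerian path exists iff graph is connected and has 0 or 2 odd-degree vertices

Graph is connected with exactly 2 odd-degree vertices (2, 7).
Eulerian path exists (starting and ending at the odd-degree vertices), but no Eulerian circuit.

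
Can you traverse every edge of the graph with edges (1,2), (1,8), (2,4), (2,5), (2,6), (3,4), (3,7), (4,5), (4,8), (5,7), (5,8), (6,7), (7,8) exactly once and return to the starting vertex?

Step 1: Find the degree of each vertex:
  deg(1) = 2
  deg(2) = 4
  deg(3) = 2
  deg(4) = 4
  deg(5) = 4
  deg(6) = 2
  deg(7) = 4
  deg(8) = 4

Step 2: Count vertices with odd degree:
  All vertices have even degree (0 odd-degree vertices)

Step 3: Apply Euler's theorem:
  - Eulerian circuit exists iff graph is connected and all vertices have even degree
  - Eulerian path exists iff graph is connected and has 0 or 2 odd-degree vertices

Graph is connected with 0 odd-degree vertices.
Both Eulerian circuit and Eulerian path exist.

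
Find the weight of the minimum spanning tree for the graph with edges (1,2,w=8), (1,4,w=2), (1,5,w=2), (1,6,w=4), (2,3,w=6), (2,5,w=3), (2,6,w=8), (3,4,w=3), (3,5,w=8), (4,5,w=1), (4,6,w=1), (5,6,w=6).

Apply Kruskal's algorithm (sort edges by weight, add if no cycle):

Sorted edges by weight:
  (4,6) w=1
  (4,5) w=1
  (1,4) w=2
  (1,5) w=2
  (2,5) w=3
  (3,4) w=3
  (1,6) w=4
  (2,3) w=6
  (5,6) w=6
  (1,2) w=8
  (2,6) w=8
  (3,5) w=8

Add edge (4,6) w=1 -- no cycle. Running total: 1
Add edge (4,5) w=1 -- no cycle. Running total: 2
Add edge (1,4) w=2 -- no cycle. Running total: 4
Skip edge (1,5) w=2 -- would create cycle
Add edge (2,5) w=3 -- no cycle. Running total: 7
Add edge (3,4) w=3 -- no cycle. Running total: 10

MST edges: (4,6,w=1), (4,5,w=1), (1,4,w=2), (2,5,w=3), (3,4,w=3)
Total MST weight: 1 + 1 + 2 + 3 + 3 = 10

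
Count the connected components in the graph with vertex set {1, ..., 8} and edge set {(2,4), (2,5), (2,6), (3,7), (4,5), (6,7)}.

Step 1: Build adjacency list from edges:
  1: (none)
  2: 4, 5, 6
  3: 7
  4: 2, 5
  5: 2, 4
  6: 2, 7
  7: 3, 6
  8: (none)

Step 2: Run BFS/DFS from vertex 1:
  Visited: {1}
  Reached 1 of 8 vertices

Step 3: Only 1 of 8 vertices reached. Graph is disconnected.
Connected components: {1}, {2, 3, 4, 5, 6, 7}, {8}
Number of connected components: 3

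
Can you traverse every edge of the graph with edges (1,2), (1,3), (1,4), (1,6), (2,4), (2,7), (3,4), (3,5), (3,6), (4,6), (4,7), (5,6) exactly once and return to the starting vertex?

Step 1: Find the degree of each vertex:
  deg(1) = 4
  deg(2) = 3
  deg(3) = 4
  deg(4) = 5
  deg(5) = 2
  deg(6) = 4
  deg(7) = 2

Step 2: Count vertices with odd degree:
  Odd-degree vertices: 2, 4 (2 total)

Step 3: Apply Euler's theorem:
  - Eulerian circuit exists iff graph is connected and all vertices have even degree
  - Eulerian path exists iff graph is connected and has 0 or 2 odd-degree vertices

Graph is connected with exactly 2 odd-degree vertices (2, 4).
Eulerian path exists (starting and ending at the odd-degree vertices), but no Eulerian circuit.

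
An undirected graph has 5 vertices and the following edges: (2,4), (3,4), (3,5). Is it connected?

Step 1: Build adjacency list from edges:
  1: (none)
  2: 4
  3: 4, 5
  4: 2, 3
  5: 3

Step 2: Run BFS/DFS from vertex 1:
  Visited: {1}
  Reached 1 of 5 vertices

Step 3: Only 1 of 5 vertices reached. Graph is disconnected.
Connected components: {1}, {2, 3, 4, 5}
Answer: No, the graph is not connected (2 components).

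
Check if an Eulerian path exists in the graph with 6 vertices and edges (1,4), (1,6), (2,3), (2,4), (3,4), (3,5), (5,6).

Step 1: Find the degree of each vertex:
  deg(1) = 2
  deg(2) = 2
  deg(3) = 3
  deg(4) = 3
  deg(5) = 2
  deg(6) = 2

Step 2: Count vertices with odd degree:
  Odd-degree vertices: 3, 4 (2 total)

Step 3: Apply Euler's theorem:
  - Eulerian circuit exists iff graph is connected and all vertices have even degree
  - Eulerian path exists iff graph is connected and has 0 or 2 odd-degree vertices

Graph is connected with exactly 2 odd-degree vertices (3, 4).
Eulerian path exists (starting and ending at the odd-degree vertices), but no Eulerian circuit.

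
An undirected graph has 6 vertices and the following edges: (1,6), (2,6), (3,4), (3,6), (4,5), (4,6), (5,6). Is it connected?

Step 1: Build adjacency list from edges:
  1: 6
  2: 6
  3: 4, 6
  4: 3, 5, 6
  5: 4, 6
  6: 1, 2, 3, 4, 5

Step 2: Run BFS/DFS from vertex 1:
  Visited: {1, 6, 2, 3, 4, 5}
  Reached 6 of 6 vertices

Step 3: All 6 vertices reached from vertex 1, so the graph is connected.
Answer: Yes, the graph is connected.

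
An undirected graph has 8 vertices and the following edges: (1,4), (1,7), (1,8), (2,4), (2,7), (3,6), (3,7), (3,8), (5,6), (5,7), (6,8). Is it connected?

Step 1: Build adjacency list from edges:
  1: 4, 7, 8
  2: 4, 7
  3: 6, 7, 8
  4: 1, 2
  5: 6, 7
  6: 3, 5, 8
  7: 1, 2, 3, 5
  8: 1, 3, 6

Step 2: Run BFS/DFS from vertex 1:
  Visited: {1, 4, 7, 8, 2, 3, 5, 6}
  Reached 8 of 8 vertices

Step 3: All 8 vertices reached from vertex 1, so the graph is connected.
Answer: Yes, the graph is connected.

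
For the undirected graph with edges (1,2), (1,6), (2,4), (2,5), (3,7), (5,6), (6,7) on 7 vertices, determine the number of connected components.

Step 1: Build adjacency list from edges:
  1: 2, 6
  2: 1, 4, 5
  3: 7
  4: 2
  5: 2, 6
  6: 1, 5, 7
  7: 3, 6

Step 2: Run BFS/DFS from vertex 1:
  Visited: {1, 2, 6, 4, 5, 7, 3}
  Reached 7 of 7 vertices

Step 3: All 7 vertices reached from vertex 1, so the graph is connected.
Number of connected components: 1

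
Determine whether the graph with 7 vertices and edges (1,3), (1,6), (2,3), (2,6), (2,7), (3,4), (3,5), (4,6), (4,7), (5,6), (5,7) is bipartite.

Step 1: Attempt 2-coloring using BFS:
  Start at vertex 1, assign color 0
  Color vertex 3 with color 1 (neighbor of 1)
  Color vertex 6 with color 1 (neighbor of 1)
  Color vertex 2 with color 0 (neighbor of 3)
  Color vertex 4 with color 0 (neighbor of 3)
  Color vertex 5 with color 0 (neighbor of 3)
  Color vertex 7 with color 1 (neighbor of 2)

Step 2: 2-coloring succeeded. No conflicts found.
  Set A (color 0): {1, 2, 4, 5}
  Set B (color 1): {3, 6, 7}

The graph is bipartite with partition {1, 2, 4, 5}, {3, 6, 7}.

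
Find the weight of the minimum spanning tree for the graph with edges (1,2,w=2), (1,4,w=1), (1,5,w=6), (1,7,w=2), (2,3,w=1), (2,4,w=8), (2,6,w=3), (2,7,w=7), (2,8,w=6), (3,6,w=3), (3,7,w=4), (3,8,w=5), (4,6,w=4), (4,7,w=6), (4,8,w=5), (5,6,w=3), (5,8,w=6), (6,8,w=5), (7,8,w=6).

Apply Kruskal's algorithm (sort edges by weight, add if no cycle):

Sorted edges by weight:
  (1,4) w=1
  (2,3) w=1
  (1,7) w=2
  (1,2) w=2
  (2,6) w=3
  (3,6) w=3
  (5,6) w=3
  (3,7) w=4
  (4,6) w=4
  (3,8) w=5
  (4,8) w=5
  (6,8) w=5
  (1,5) w=6
  (2,8) w=6
  (4,7) w=6
  (5,8) w=6
  (7,8) w=6
  (2,7) w=7
  (2,4) w=8

Add edge (1,4) w=1 -- no cycle. Running total: 1
Add edge (2,3) w=1 -- no cycle. Running total: 2
Add edge (1,7) w=2 -- no cycle. Running total: 4
Add edge (1,2) w=2 -- no cycle. Running total: 6
Add edge (2,6) w=3 -- no cycle. Running total: 9
Skip edge (3,6) w=3 -- would create cycle
Add edge (5,6) w=3 -- no cycle. Running total: 12
Skip edge (3,7) w=4 -- would create cycle
Skip edge (4,6) w=4 -- would create cycle
Add edge (3,8) w=5 -- no cycle. Running total: 17

MST edges: (1,4,w=1), (2,3,w=1), (1,7,w=2), (1,2,w=2), (2,6,w=3), (5,6,w=3), (3,8,w=5)
Total MST weight: 1 + 1 + 2 + 2 + 3 + 3 + 5 = 17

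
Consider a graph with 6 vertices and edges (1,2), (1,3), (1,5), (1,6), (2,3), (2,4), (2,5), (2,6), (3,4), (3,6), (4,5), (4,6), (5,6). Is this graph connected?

Step 1: Build adjacency list from edges:
  1: 2, 3, 5, 6
  2: 1, 3, 4, 5, 6
  3: 1, 2, 4, 6
  4: 2, 3, 5, 6
  5: 1, 2, 4, 6
  6: 1, 2, 3, 4, 5

Step 2: Run BFS/DFS from vertex 1:
  Visited: {1, 2, 3, 5, 6, 4}
  Reached 6 of 6 vertices

Step 3: All 6 vertices reached from vertex 1, so the graph is connected.
Answer: Yes, the graph is connected.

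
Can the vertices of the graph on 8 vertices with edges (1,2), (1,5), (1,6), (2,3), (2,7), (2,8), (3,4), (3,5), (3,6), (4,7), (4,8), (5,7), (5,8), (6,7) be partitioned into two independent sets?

Step 1: Attempt 2-coloring using BFS:
  Start at vertex 1, assign color 0
  Color vertex 2 with color 1 (neighbor of 1)
  Color vertex 5 with color 1 (neighbor of 1)
  Color vertex 6 with color 1 (neighbor of 1)
  Color vertex 3 with color 0 (neighbor of 2)
  Color vertex 7 with color 0 (neighbor of 2)
  Color vertex 8 with color 0 (neighbor of 2)
  Color vertex 4 with color 1 (neighbor of 3)

Step 2: 2-coloring succeeded. No conflicts found.
  Set A (color 0): {1, 3, 7, 8}
  Set B (color 1): {2, 4, 5, 6}

The graph is bipartite with partition {1, 3, 7, 8}, {2, 4, 5, 6}.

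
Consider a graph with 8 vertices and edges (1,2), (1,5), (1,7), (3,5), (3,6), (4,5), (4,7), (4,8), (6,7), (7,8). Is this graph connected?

Step 1: Build adjacency list from edges:
  1: 2, 5, 7
  2: 1
  3: 5, 6
  4: 5, 7, 8
  5: 1, 3, 4
  6: 3, 7
  7: 1, 4, 6, 8
  8: 4, 7

Step 2: Run BFS/DFS from vertex 1:
  Visited: {1, 2, 5, 7, 3, 4, 6, 8}
  Reached 8 of 8 vertices

Step 3: All 8 vertices reached from vertex 1, so the graph is connected.
Answer: Yes, the graph is connected.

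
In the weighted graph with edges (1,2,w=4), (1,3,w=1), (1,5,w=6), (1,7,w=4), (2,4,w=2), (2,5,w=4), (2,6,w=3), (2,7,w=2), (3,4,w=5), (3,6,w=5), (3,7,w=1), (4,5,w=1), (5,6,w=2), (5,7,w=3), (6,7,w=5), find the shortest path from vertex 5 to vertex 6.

Step 1: Build adjacency list with weights:
  1: 2(w=4), 3(w=1), 5(w=6), 7(w=4)
  2: 1(w=4), 4(w=2), 5(w=4), 6(w=3), 7(w=2)
  3: 1(w=1), 4(w=5), 6(w=5), 7(w=1)
  4: 2(w=2), 3(w=5), 5(w=1)
  5: 1(w=6), 2(w=4), 4(w=1), 6(w=2), 7(w=3)
  6: 2(w=3), 3(w=5), 5(w=2), 7(w=5)
  7: 1(w=4), 2(w=2), 3(w=1), 5(w=3), 6(w=5)

Step 2: Apply Dijkstra's algorithm from vertex 5:
  Visit vertex 5 (distance=0)
    Update dist[1] = 6
    Update dist[2] = 4
    Update dist[4] = 1
    Update dist[6] = 2
    Update dist[7] = 3
  Visit vertex 4 (distance=1)
    Update dist[2] = 3
    Update dist[3] = 6
  Visit vertex 6 (distance=2)

Step 3: Shortest path: 5 -> 6
Total weight: 2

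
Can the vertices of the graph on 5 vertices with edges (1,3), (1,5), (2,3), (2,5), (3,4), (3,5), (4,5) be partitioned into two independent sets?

Step 1: Attempt 2-coloring using BFS:
  Start at vertex 1, assign color 0
  Color vertex 3 with color 1 (neighbor of 1)
  Color vertex 5 with color 1 (neighbor of 1)
  Color vertex 2 with color 0 (neighbor of 3)
  Color vertex 4 with color 0 (neighbor of 3)

Step 2: Conflict found! Vertices 3 and 5 are adjacent but have the same color.
This means the graph contains an odd cycle.

The graph is NOT bipartite.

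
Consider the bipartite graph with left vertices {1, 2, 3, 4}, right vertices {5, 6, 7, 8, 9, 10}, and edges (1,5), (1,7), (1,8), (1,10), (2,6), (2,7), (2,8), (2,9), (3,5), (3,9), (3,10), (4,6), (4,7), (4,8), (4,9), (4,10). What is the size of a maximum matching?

Step 1: List the neighbors of each left vertex:
  1: 5, 7, 8, 10
  2: 6, 7, 8, 9
  3: 5, 9, 10
  4: 6, 7, 8, 9, 10

Step 2: Greedily match left vertices, then look for augmenting paths:
  Match 1 -- 5
  Match 2 -- 6
  Match 3 -- 9
  Match 4 -- 7
  No augmenting path remains.

Step 3: Verify this is maximum:
  Matching size 4 = min(|L|, |R|) = min(4, 6), which is an upper bound, so this matching is maximum.

Maximum matching: {(1,5), (2,6), (3,9), (4,7)}
Size: 4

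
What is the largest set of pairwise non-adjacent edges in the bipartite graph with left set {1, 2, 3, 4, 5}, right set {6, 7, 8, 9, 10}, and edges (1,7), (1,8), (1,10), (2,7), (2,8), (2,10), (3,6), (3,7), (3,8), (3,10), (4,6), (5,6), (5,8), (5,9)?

Step 1: List the neighbors of each left vertex:
  1: 7, 8, 10
  2: 7, 8, 10
  3: 6, 7, 8, 10
  4: 6
  5: 6, 8, 9

Step 2: Greedily match left vertices, then look for augmenting paths:
  Match 1 -- 7
  Match 2 -- 8
  Match 3 -- 10
  Match 4 -- 6
  Match 5 -- 9
  No augmenting path remains.

Step 3: Verify this is maximum:
  Matching size 5 = min(|L|, |R|) = min(5, 5), which is an upper bound, so this matching is maximum.

Maximum matching: {(1,7), (2,8), (3,10), (4,6), (5,9)}
Size: 5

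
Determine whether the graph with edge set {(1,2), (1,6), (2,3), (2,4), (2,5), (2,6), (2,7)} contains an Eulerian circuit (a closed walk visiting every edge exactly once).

Step 1: Find the degree of each vertex:
  deg(1) = 2
  deg(2) = 6
  deg(3) = 1
  deg(4) = 1
  deg(5) = 1
  deg(6) = 2
  deg(7) = 1

Step 2: Count vertices with odd degree:
  Odd-degree vertices: 3, 4, 5, 7 (4 total)

Step 3: Apply Euler's theorem:
  - Eulerian circuit exists iff graph is connected and all vertices have even degree
  - Eulerian path exists iff graph is connected and has 0 or 2 odd-degree vertices

Graph has 4 odd-degree vertices (need 0 or 2).
Neither Eulerian path nor Eulerian circuit exists.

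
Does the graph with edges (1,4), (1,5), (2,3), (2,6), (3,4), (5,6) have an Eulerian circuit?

Step 1: Find the degree of each vertex:
  deg(1) = 2
  deg(2) = 2
  deg(3) = 2
  deg(4) = 2
  deg(5) = 2
  deg(6) = 2

Step 2: Count vertices with odd degree:
  All vertices have even degree (0 odd-degree vertices)

Step 3: Apply Euler's theorem:
  - Eulerian circuit exists iff graph is connected and all vertices have even degree
  - Eulerian path exists iff graph is connected and has 0 or 2 odd-degree vertices

Graph is connected with 0 odd-degree vertices.
Both Eulerian circuit and Eulerian path exist.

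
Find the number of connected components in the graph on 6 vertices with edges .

Step 1: Build adjacency list from edges:
  1: (none)
  2: (none)
  3: (none)
  4: (none)
  5: (none)
  6: (none)

Step 2: Run BFS/DFS from vertex 1:
  Visited: {1}
  Reached 1 of 6 vertices

Step 3: Only 1 of 6 vertices reached. Graph is disconnected.
Connected components: {1}, {2}, {3}, {4}, {5}, {6}
Number of connected components: 6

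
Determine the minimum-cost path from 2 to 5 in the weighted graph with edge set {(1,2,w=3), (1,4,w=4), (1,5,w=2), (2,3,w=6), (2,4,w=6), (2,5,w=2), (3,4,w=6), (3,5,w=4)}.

Step 1: Build adjacency list with weights:
  1: 2(w=3), 4(w=4), 5(w=2)
  2: 1(w=3), 3(w=6), 4(w=6), 5(w=2)
  3: 2(w=6), 4(w=6), 5(w=4)
  4: 1(w=4), 2(w=6), 3(w=6)
  5: 1(w=2), 2(w=2), 3(w=4)

Step 2: Apply Dijkstra's algorithm from vertex 2:
  Visit vertex 2 (distance=0)
    Update dist[1] = 3
    Update dist[3] = 6
    Update dist[4] = 6
    Update dist[5] = 2
  Visit vertex 5 (distance=2)

Step 3: Shortest path: 2 -> 5
Total weight: 2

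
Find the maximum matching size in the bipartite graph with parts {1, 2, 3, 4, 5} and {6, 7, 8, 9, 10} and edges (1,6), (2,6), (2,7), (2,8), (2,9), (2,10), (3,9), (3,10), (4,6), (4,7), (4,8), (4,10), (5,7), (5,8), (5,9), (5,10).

Step 1: List the neighbors of each left vertex:
  1: 6
  2: 6, 7, 8, 9, 10
  3: 9, 10
  4: 6, 7, 8, 10
  5: 7, 8, 9, 10

Step 2: Greedily match left vertices, then look for augmenting paths:
  Match 1 -- 6
  Match 2 -- 7
  Match 3 -- 9
  Match 4 -- 8
  Match 5 -- 10
  No augmenting path remains.

Step 3: Verify this is maximum:
  Matching size 5 = min(|L|, |R|) = min(5, 5), which is an upper bound, so this matching is maximum.

Maximum matching: {(1,6), (2,7), (3,9), (4,8), (5,10)}
Size: 5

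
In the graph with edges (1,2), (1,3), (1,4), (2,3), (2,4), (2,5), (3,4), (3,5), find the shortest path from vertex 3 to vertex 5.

Step 1: Build adjacency list:
  1: 2, 3, 4
  2: 1, 3, 4, 5
  3: 1, 2, 4, 5
  4: 1, 2, 3
  5: 2, 3

Step 2: BFS from vertex 3 to find shortest path to 5:
  vertex 1 reached at distance 1
  vertex 2 reached at distance 1
  vertex 4 reached at distance 1
  vertex 5 reached at distance 1

Step 3: Shortest path: 3 -> 5
Path length: 1 edge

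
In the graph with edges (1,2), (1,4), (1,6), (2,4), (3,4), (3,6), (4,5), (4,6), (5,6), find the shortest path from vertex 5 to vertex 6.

Step 1: Build adjacency list:
  1: 2, 4, 6
  2: 1, 4
  3: 4, 6
  4: 1, 2, 3, 5, 6
  5: 4, 6
  6: 1, 3, 4, 5

Step 2: BFS from vertex 5 to find shortest path to 6:
  vertex 4 reached at distance 1
  vertex 6 reached at distance 1

Step 3: Shortest path: 5 -> 6
Path length: 1 edge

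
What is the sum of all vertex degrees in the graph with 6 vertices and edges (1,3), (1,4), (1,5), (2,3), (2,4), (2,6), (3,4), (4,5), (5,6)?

Step 1: Count edges incident to each vertex:
  deg(1) = 3 (neighbors: 3, 4, 5)
  deg(2) = 3 (neighbors: 3, 4, 6)
  deg(3) = 3 (neighbors: 1, 2, 4)
  deg(4) = 4 (neighbors: 1, 2, 3, 5)
  deg(5) = 3 (neighbors: 1, 4, 6)
  deg(6) = 2 (neighbors: 2, 5)

Step 2: Sum all degrees:
  3 + 3 + 3 + 4 + 3 + 2 = 18

Verification: sum of degrees = 2 * |E| = 2 * 9 = 18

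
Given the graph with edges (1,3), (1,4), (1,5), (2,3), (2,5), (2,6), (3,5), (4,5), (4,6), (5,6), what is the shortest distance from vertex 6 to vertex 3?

Step 1: Build adjacency list:
  1: 3, 4, 5
  2: 3, 5, 6
  3: 1, 2, 5
  4: 1, 5, 6
  5: 1, 2, 3, 4, 6
  6: 2, 4, 5

Step 2: BFS from vertex 6 to find shortest path to 3:
  vertex 2 reached at distance 1
  vertex 4 reached at distance 1
  vertex 5 reached at distance 1
  vertex 3 reached at distance 2

Step 3: Shortest path: 6 -> 2 -> 3
Path length: 2 edges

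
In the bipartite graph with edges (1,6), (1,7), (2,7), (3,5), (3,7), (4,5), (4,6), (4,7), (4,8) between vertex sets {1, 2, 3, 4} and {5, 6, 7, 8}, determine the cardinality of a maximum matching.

Step 1: List the neighbors of each left vertex:
  1: 6, 7
  2: 7
  3: 5, 7
  4: 5, 6, 7, 8

Step 2: Greedily match left vertices, then look for augmenting paths:
  Match 1 -- 6
  Match 2 -- 7
  Match 3 -- 5
  Match 4 -- 8
  No augmenting path remains.

Step 3: Verify this is maximum:
  Matching size 4 = min(|L|, |R|) = min(4, 4), which is an upper bound, so this matching is maximum.

Maximum matching: {(1,6), (2,7), (3,5), (4,8)}
Size: 4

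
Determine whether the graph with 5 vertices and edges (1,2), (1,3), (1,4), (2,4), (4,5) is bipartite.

Step 1: Attempt 2-coloring using BFS:
  Start at vertex 1, assign color 0
  Color vertex 2 with color 1 (neighbor of 1)
  Color vertex 3 with color 1 (neighbor of 1)
  Color vertex 4 with color 1 (neighbor of 1)

Step 2: Conflict found! Vertices 2 and 4 are adjacent but have the same color.
This means the graph contains an odd cycle.

The graph is NOT bipartite.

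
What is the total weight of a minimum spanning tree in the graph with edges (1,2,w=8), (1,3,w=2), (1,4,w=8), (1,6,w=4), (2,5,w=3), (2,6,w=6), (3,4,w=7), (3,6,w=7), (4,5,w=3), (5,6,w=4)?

Apply Kruskal's algorithm (sort edges by weight, add if no cycle):

Sorted edges by weight:
  (1,3) w=2
  (2,5) w=3
  (4,5) w=3
  (1,6) w=4
  (5,6) w=4
  (2,6) w=6
  (3,6) w=7
  (3,4) w=7
  (1,4) w=8
  (1,2) w=8

Add edge (1,3) w=2 -- no cycle. Running total: 2
Add edge (2,5) w=3 -- no cycle. Running total: 5
Add edge (4,5) w=3 -- no cycle. Running total: 8
Add edge (1,6) w=4 -- no cycle. Running total: 12
Add edge (5,6) w=4 -- no cycle. Running total: 16

MST edges: (1,3,w=2), (2,5,w=3), (4,5,w=3), (1,6,w=4), (5,6,w=4)
Total MST weight: 2 + 3 + 3 + 4 + 4 = 16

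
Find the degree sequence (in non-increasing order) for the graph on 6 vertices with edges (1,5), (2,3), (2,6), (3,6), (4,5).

Step 1: Count edges incident to each vertex:
  deg(1) = 1 (neighbors: 5)
  deg(2) = 2 (neighbors: 3, 6)
  deg(3) = 2 (neighbors: 2, 6)
  deg(4) = 1 (neighbors: 5)
  deg(5) = 2 (neighbors: 1, 4)
  deg(6) = 2 (neighbors: 2, 3)

Step 2: Sort degrees in non-increasing order:
  Degrees: [1, 2, 2, 1, 2, 2] -> sorted: [2, 2, 2, 2, 1, 1]

Degree sequence: [2, 2, 2, 2, 1, 1]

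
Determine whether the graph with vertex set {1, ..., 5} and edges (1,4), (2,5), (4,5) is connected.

Step 1: Build adjacency list from edges:
  1: 4
  2: 5
  3: (none)
  4: 1, 5
  5: 2, 4

Step 2: Run BFS/DFS from vertex 1:
  Visited: {1, 4, 5, 2}
  Reached 4 of 5 vertices

Step 3: Only 4 of 5 vertices reached. Graph is disconnected.
Connected components: {1, 2, 4, 5}, {3}
Answer: No, the graph is not connected (2 components).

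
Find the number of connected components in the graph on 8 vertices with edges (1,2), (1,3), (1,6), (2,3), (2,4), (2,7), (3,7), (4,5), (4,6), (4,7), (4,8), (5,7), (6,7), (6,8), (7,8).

Step 1: Build adjacency list from edges:
  1: 2, 3, 6
  2: 1, 3, 4, 7
  3: 1, 2, 7
  4: 2, 5, 6, 7, 8
  5: 4, 7
  6: 1, 4, 7, 8
  7: 2, 3, 4, 5, 6, 8
  8: 4, 6, 7

Step 2: Run BFS/DFS from vertex 1:
  Visited: {1, 2, 3, 6, 4, 7, 8, 5}
  Reached 8 of 8 vertices

Step 3: All 8 vertices reached from vertex 1, so the graph is connected.
Number of connected components: 1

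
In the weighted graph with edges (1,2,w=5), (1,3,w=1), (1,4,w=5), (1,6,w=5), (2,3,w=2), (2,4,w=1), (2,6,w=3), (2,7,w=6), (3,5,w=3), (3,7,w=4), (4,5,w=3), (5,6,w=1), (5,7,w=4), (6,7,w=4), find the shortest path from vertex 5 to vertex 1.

Step 1: Build adjacency list with weights:
  1: 2(w=5), 3(w=1), 4(w=5), 6(w=5)
  2: 1(w=5), 3(w=2), 4(w=1), 6(w=3), 7(w=6)
  3: 1(w=1), 2(w=2), 5(w=3), 7(w=4)
  4: 1(w=5), 2(w=1), 5(w=3)
  5: 3(w=3), 4(w=3), 6(w=1), 7(w=4)
  6: 1(w=5), 2(w=3), 5(w=1), 7(w=4)
  7: 2(w=6), 3(w=4), 5(w=4), 6(w=4)

Step 2: Apply Dijkstra's algorithm from vertex 5:
  Visit vertex 5 (distance=0)
    Update dist[3] = 3
    Update dist[4] = 3
    Update dist[6] = 1
    Update dist[7] = 4
  Visit vertex 6 (distance=1)
    Update dist[1] = 6
    Update dist[2] = 4
  Visit vertex 3 (distance=3)
    Update dist[1] = 4
  Visit vertex 4 (distance=3)
  Visit vertex 1 (distance=4)

Step 3: Shortest path: 5 -> 3 -> 1
Total weight: 3 + 1 = 4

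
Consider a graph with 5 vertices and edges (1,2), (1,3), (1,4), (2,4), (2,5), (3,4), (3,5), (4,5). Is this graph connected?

Step 1: Build adjacency list from edges:
  1: 2, 3, 4
  2: 1, 4, 5
  3: 1, 4, 5
  4: 1, 2, 3, 5
  5: 2, 3, 4

Step 2: Run BFS/DFS from vertex 1:
  Visited: {1, 2, 3, 4, 5}
  Reached 5 of 5 vertices

Step 3: All 5 vertices reached from vertex 1, so the graph is connected.
Answer: Yes, the graph is connected.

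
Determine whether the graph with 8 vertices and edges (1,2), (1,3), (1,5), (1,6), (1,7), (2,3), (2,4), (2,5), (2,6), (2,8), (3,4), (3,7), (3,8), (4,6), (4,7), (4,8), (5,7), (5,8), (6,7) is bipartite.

Step 1: Attempt 2-coloring using BFS:
  Start at vertex 1, assign color 0
  Color vertex 2 with color 1 (neighbor of 1)
  Color vertex 3 with color 1 (neighbor of 1)
  Color vertex 5 with color 1 (neighbor of 1)
  Color vertex 6 with color 1 (neighbor of 1)
  Color vertex 7 with color 1 (neighbor of 1)

Step 2: Conflict found! Vertices 2 and 3 are adjacent but have the same color.
This means the graph contains an odd cycle.

The graph is NOT bipartite.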